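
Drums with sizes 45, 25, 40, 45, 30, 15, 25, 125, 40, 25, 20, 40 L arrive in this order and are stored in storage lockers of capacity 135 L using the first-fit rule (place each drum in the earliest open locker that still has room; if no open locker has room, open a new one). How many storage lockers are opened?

4

  45 → locker 1 (new)  [load 45/135]
  25 → locker 1  [load 70/135]
  40 → locker 1  [load 110/135]
  45 → locker 2 (new)  [load 45/135]
  30 → locker 2  [load 75/135]
  15 → locker 1  [load 125/135]
  25 → locker 2  [load 100/135]
  125 → locker 3 (new)  [load 125/135]
  40 → locker 4 (new)  [load 40/135]
  25 → locker 2  [load 125/135]
  20 → locker 4  [load 60/135]
  40 → locker 4  [load 100/135]
4 storage lockers opened.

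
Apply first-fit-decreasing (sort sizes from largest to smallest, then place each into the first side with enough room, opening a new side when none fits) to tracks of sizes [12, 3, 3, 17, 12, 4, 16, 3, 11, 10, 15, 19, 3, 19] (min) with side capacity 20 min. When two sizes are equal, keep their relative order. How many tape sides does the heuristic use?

Sorted descending: 19, 19, 17, 16, 15, 12, 12, 11, 10, 4, 3, 3, 3, 3.
  19 → side 1 (new)  [load 19/20]
  19 → side 2 (new)  [load 19/20]
  17 → side 3 (new)  [load 17/20]
  16 → side 4 (new)  [load 16/20]
  15 → side 5 (new)  [load 15/20]
  12 → side 6 (new)  [load 12/20]
  12 → side 7 (new)  [load 12/20]
  11 → side 8 (new)  [load 11/20]
  10 → side 9 (new)  [load 10/20]
  4 → side 4  [load 20/20]
  3 → side 3  [load 20/20]
  3 → side 5  [load 18/20]
  3 → side 6  [load 15/20]
  3 → side 6  [load 18/20]
9 tape sides opened.

9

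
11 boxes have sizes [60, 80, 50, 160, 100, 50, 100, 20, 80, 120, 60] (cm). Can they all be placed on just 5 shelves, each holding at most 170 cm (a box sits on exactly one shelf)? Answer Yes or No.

No

Total = 880 cm; ⌈880/170⌉ = 6.
At least 6 shelves are required, but only 5 are allowed.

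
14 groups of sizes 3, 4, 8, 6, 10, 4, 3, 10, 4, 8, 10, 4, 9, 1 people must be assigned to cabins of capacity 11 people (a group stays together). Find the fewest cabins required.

Total = 10 + 10 + 10 + 9 + 8 + 8 + 6 + 4 + 4 + 4 + 4 + 3 + 3 + 1 = 84 people.
Lower bound: ⌈84/11⌉ = 8 cabins.
A packing using 9 cabins:
  cabin 1: 10 + 1 = 11
  cabin 2: 10 = 10
  cabin 3: 10 = 10
  cabin 4: 9 = 9
  cabin 5: 8 + 3 = 11
  cabin 6: 8 + 3 = 11
  cabin 7: 6 + 4 = 10
  cabin 8: 4 + 4 = 8
  cabin 9: 4 = 4
No arrangement into 8 cabins stays within capacity, so 9 is optimal.

9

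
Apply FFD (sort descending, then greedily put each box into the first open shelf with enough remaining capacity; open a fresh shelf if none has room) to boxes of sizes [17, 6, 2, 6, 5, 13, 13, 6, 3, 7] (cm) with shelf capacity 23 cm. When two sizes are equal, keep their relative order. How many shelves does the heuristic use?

Sorted descending: 17, 13, 13, 7, 6, 6, 6, 5, 3, 2.
  17 → shelf 1 (new)  [load 17/23]
  13 → shelf 2 (new)  [load 13/23]
  13 → shelf 3 (new)  [load 13/23]
  7 → shelf 2  [load 20/23]
  6 → shelf 1  [load 23/23]
  6 → shelf 3  [load 19/23]
  6 → shelf 4 (new)  [load 6/23]
  5 → shelf 4  [load 11/23]
  3 → shelf 2  [load 23/23]
  2 → shelf 3  [load 21/23]
4 shelves opened.

4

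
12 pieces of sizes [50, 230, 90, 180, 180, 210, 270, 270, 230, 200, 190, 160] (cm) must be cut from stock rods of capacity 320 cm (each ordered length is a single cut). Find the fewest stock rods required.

Total = 270 + 270 + 230 + 230 + 210 + 200 + 190 + 180 + 180 + 160 + 90 + 50 = 2260 cm.
Lower bound: ⌈2260/320⌉ = 8 stock rods.
Also, 9 pieces each exceed 160 cm, and no two of those can share a stock rod, so at least 9 stock rods are needed.
A packing using 10 stock rods:
  stock rod 1: 270 + 50 = 320
  stock rod 2: 270 = 270
  stock rod 3: 230 + 90 = 320
  stock rod 4: 230 = 230
  stock rod 5: 210 = 210
  stock rod 6: 200 = 200
  stock rod 7: 190 = 190
  stock rod 8: 180 = 180
  stock rod 9: 180 = 180
  stock rod 10: 160 = 160
No arrangement into 9 stock rods stays within capacity, so 10 is optimal.

10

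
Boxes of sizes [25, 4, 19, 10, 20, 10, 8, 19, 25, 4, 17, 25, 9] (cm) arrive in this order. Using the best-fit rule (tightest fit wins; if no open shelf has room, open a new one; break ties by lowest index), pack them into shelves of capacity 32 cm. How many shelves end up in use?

7

  25 → shelf 1 (new)  [load 25/32]
  4 → shelf 1  [load 29/32]
  19 → shelf 2 (new)  [load 19/32]
  10 → shelf 2  [load 29/32]
  20 → shelf 3 (new)  [load 20/32]
  10 → shelf 3  [load 30/32]
  8 → shelf 4 (new)  [load 8/32]
  19 → shelf 4  [load 27/32]
  25 → shelf 5 (new)  [load 25/32]
  4 → shelf 4  [load 31/32]
  17 → shelf 6 (new)  [load 17/32]
  25 → shelf 7 (new)  [load 25/32]
  9 → shelf 6  [load 26/32]
7 shelves opened.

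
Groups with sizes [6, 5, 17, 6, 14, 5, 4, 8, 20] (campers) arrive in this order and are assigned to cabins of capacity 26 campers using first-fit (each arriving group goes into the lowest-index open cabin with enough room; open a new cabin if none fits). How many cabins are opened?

4

  6 → cabin 1 (new)  [load 6/26]
  5 → cabin 1  [load 11/26]
  17 → cabin 2 (new)  [load 17/26]
  6 → cabin 1  [load 17/26]
  14 → cabin 3 (new)  [load 14/26]
  5 → cabin 1  [load 22/26]
  4 → cabin 1  [load 26/26]
  8 → cabin 2  [load 25/26]
  20 → cabin 4 (new)  [load 20/26]
4 cabins opened.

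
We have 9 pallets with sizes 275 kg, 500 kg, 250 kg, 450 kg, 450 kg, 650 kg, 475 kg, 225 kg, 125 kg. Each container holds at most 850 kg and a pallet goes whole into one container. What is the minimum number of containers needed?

5

Total = 650 + 500 + 475 + 450 + 450 + 275 + 250 + 225 + 125 = 3400 kg.
Lower bound: ⌈3400/850⌉ = 4 containers.
Also, 5 pallets each exceed 425 kg, and no two of those can share a container, so at least 5 containers are needed.
A packing using 5 containers:
  container 1: 650 + 125 = 775
  container 2: 500 + 275 = 775
  container 3: 475 + 250 = 725
  container 4: 450 + 225 = 675
  container 5: 450 = 450
This matches the lower bound, so 5 is optimal.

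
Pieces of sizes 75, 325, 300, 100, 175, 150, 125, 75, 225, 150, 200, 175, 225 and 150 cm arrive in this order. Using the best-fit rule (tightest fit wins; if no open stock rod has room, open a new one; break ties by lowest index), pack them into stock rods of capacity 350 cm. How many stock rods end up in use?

  75 → stock rod 1 (new)  [load 75/350]
  325 → stock rod 2 (new)  [load 325/350]
  300 → stock rod 3 (new)  [load 300/350]
  100 → stock rod 1  [load 175/350]
  175 → stock rod 1  [load 350/350]
  150 → stock rod 4 (new)  [load 150/350]
  125 → stock rod 4  [load 275/350]
  75 → stock rod 4  [load 350/350]
  225 → stock rod 5 (new)  [load 225/350]
  150 → stock rod 6 (new)  [load 150/350]
  200 → stock rod 6  [load 350/350]
  175 → stock rod 7 (new)  [load 175/350]
  225 → stock rod 8 (new)  [load 225/350]
  150 → stock rod 7  [load 325/350]
8 stock rods opened.

8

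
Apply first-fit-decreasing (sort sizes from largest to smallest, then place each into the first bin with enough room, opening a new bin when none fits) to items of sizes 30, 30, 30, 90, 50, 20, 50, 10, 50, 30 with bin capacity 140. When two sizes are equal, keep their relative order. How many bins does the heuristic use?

3

Sorted descending: 90, 50, 50, 50, 30, 30, 30, 30, 20, 10.
  90 → bin 1 (new)  [load 90/140]
  50 → bin 1  [load 140/140]
  50 → bin 2 (new)  [load 50/140]
  50 → bin 2  [load 100/140]
  30 → bin 2  [load 130/140]
  30 → bin 3 (new)  [load 30/140]
  30 → bin 3  [load 60/140]
  30 → bin 3  [load 90/140]
  20 → bin 3  [load 110/140]
  10 → bin 2  [load 140/140]
3 bins opened.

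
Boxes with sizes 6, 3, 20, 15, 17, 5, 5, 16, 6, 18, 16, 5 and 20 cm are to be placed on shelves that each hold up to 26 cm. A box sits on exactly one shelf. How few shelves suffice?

Total = 20 + 20 + 18 + 17 + 16 + 16 + 15 + 6 + 6 + 5 + 5 + 5 + 3 = 152 cm.
Lower bound: ⌈152/26⌉ = 6 shelves.
Also, 7 boxes each exceed 13 cm, and no two of those can share a shelf, so at least 7 shelves are needed.
A packing using 7 shelves:
  shelf 1: 20 + 6 = 26
  shelf 2: 20 + 6 = 26
  shelf 3: 18 + 5 + 3 = 26
  shelf 4: 17 + 5 = 22
  shelf 5: 16 + 5 = 21
  shelf 6: 16 = 16
  shelf 7: 15 = 15
This matches the lower bound, so 7 is optimal.

7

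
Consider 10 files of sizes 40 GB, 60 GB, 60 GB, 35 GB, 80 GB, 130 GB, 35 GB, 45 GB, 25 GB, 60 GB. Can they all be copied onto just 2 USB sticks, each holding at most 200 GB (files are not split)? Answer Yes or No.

No

Total = 570 GB; ⌈570/200⌉ = 3.
At least 3 USB sticks are required, but only 2 are allowed.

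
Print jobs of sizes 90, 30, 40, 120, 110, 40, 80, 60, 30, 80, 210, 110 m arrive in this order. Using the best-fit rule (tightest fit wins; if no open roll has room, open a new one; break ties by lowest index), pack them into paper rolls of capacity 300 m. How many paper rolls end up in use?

  90 → roll 1 (new)  [load 90/300]
  30 → roll 1  [load 120/300]
  40 → roll 1  [load 160/300]
  120 → roll 1  [load 280/300]
  110 → roll 2 (new)  [load 110/300]
  40 → roll 2  [load 150/300]
  80 → roll 2  [load 230/300]
  60 → roll 2  [load 290/300]
  30 → roll 3 (new)  [load 30/300]
  80 → roll 3  [load 110/300]
  210 → roll 4 (new)  [load 210/300]
  110 → roll 3  [load 220/300]
4 paper rolls opened.

4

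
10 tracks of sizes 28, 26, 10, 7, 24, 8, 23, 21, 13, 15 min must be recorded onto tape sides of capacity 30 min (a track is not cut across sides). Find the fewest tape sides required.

7

Total = 28 + 26 + 24 + 23 + 21 + 15 + 13 + 10 + 8 + 7 = 175 min.
Lower bound: ⌈175/30⌉ = 6 tape sides.
A packing using 7 tape sides:
  side 1: 28 = 28
  side 2: 26 = 26
  side 3: 24 = 24
  side 4: 23 + 7 = 30
  side 5: 21 + 8 = 29
  side 6: 15 + 13 = 28
  side 7: 10 = 10
No arrangement into 6 tape sides stays within capacity, so 7 is optimal.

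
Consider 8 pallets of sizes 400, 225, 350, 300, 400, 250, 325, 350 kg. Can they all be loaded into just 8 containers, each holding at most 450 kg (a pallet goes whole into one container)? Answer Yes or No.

A valid assignment using 8 containers:
  container 1: 400 = 400
  container 2: 400 = 400
  container 3: 350 = 350
  container 4: 350 = 350
  container 5: 325 = 325
  container 6: 300 = 300
  container 7: 250 = 250
  container 8: 225 = 225
Every load is within 450 kg, so 8 containers suffice.

Yes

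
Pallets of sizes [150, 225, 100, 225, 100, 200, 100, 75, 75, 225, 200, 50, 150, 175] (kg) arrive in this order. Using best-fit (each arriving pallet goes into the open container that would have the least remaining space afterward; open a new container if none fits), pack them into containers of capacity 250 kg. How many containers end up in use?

10

  150 → container 1 (new)  [load 150/250]
  225 → container 2 (new)  [load 225/250]
  100 → container 1  [load 250/250]
  225 → container 3 (new)  [load 225/250]
  100 → container 4 (new)  [load 100/250]
  200 → container 5 (new)  [load 200/250]
  100 → container 4  [load 200/250]
  75 → container 6 (new)  [load 75/250]
  75 → container 6  [load 150/250]
  225 → container 7 (new)  [load 225/250]
  200 → container 8 (new)  [load 200/250]
  50 → container 4  [load 250/250]
  150 → container 9 (new)  [load 150/250]
  175 → container 10 (new)  [load 175/250]
10 containers opened.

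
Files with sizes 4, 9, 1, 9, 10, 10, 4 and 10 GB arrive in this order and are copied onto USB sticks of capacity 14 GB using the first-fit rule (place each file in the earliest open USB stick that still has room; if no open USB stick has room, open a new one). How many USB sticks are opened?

5

  4 → USB stick 1 (new)  [load 4/14]
  9 → USB stick 1  [load 13/14]
  1 → USB stick 1  [load 14/14]
  9 → USB stick 2 (new)  [load 9/14]
  10 → USB stick 3 (new)  [load 10/14]
  10 → USB stick 4 (new)  [load 10/14]
  4 → USB stick 2  [load 13/14]
  10 → USB stick 5 (new)  [load 10/14]
5 USB sticks opened.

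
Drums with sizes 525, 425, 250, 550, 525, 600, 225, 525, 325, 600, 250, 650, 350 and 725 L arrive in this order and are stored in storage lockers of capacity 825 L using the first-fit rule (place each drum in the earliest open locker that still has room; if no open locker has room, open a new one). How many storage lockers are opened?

  525 → locker 1 (new)  [load 525/825]
  425 → locker 2 (new)  [load 425/825]
  250 → locker 1  [load 775/825]
  550 → locker 3 (new)  [load 550/825]
  525 → locker 4 (new)  [load 525/825]
  600 → locker 5 (new)  [load 600/825]
  225 → locker 2  [load 650/825]
  525 → locker 6 (new)  [load 525/825]
  325 → locker 7 (new)  [load 325/825]
  600 → locker 8 (new)  [load 600/825]
  250 → locker 3  [load 800/825]
  650 → locker 9 (new)  [load 650/825]
  350 → locker 7  [load 675/825]
  725 → locker 10 (new)  [load 725/825]
10 storage lockers opened.

10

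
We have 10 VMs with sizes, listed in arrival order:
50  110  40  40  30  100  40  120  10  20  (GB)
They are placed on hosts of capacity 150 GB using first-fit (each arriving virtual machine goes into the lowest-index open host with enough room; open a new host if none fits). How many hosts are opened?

4

  50 → host 1 (new)  [load 50/150]
  110 → host 2 (new)  [load 110/150]
  40 → host 1  [load 90/150]
  40 → host 1  [load 130/150]
  30 → host 2  [load 140/150]
  100 → host 3 (new)  [load 100/150]
  40 → host 3  [load 140/150]
  120 → host 4 (new)  [load 120/150]
  10 → host 1  [load 140/150]
  20 → host 4  [load 140/150]
4 hosts opened.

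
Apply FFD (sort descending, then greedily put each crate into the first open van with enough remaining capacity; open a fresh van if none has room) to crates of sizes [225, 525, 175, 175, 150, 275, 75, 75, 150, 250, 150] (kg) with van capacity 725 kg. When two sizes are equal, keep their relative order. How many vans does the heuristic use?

Sorted descending: 525, 275, 250, 225, 175, 175, 150, 150, 150, 75, 75.
  525 → van 1 (new)  [load 525/725]
  275 → van 2 (new)  [load 275/725]
  250 → van 2  [load 525/725]
  225 → van 3 (new)  [load 225/725]
  175 → van 1  [load 700/725]
  175 → van 2  [load 700/725]
  150 → van 3  [load 375/725]
  150 → van 3  [load 525/725]
  150 → van 3  [load 675/725]
  75 → van 4 (new)  [load 75/725]
  75 → van 4  [load 150/725]
4 vans opened.

4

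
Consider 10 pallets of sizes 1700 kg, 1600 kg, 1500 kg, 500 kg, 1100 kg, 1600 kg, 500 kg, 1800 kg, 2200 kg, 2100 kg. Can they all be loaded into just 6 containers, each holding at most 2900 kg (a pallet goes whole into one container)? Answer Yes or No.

No

Total = 14600 kg; ⌈14600/2900⌉ = 6.
7 pallets each exceed half the capacity and cannot share a container, forcing at least 7 containers.
At least 7 containers are required, but only 6 are allowed.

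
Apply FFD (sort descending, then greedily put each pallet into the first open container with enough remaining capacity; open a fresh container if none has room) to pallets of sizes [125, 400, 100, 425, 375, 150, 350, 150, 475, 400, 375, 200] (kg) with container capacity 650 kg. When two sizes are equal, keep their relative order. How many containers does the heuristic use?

7

Sorted descending: 475, 425, 400, 400, 375, 375, 350, 200, 150, 150, 125, 100.
  475 → container 1 (new)  [load 475/650]
  425 → container 2 (new)  [load 425/650]
  400 → container 3 (new)  [load 400/650]
  400 → container 4 (new)  [load 400/650]
  375 → container 5 (new)  [load 375/650]
  375 → container 6 (new)  [load 375/650]
  350 → container 7 (new)  [load 350/650]
  200 → container 2  [load 625/650]
  150 → container 1  [load 625/650]
  150 → container 3  [load 550/650]
  125 → container 4  [load 525/650]
  100 → container 3  [load 650/650]
7 containers opened.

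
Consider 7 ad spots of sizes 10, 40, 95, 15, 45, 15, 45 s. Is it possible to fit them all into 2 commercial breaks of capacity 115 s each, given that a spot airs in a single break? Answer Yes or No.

No

Total = 265 s; ⌈265/115⌉ = 3.
At least 3 commercial breaks are required, but only 2 are allowed.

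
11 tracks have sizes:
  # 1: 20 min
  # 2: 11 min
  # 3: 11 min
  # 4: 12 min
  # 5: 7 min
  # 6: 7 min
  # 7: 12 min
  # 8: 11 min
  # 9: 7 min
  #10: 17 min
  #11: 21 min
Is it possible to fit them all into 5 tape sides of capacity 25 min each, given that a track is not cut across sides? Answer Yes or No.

No

Total = 136 min; ⌈136/25⌉ = 6.
At least 6 tape sides are required, but only 5 are allowed.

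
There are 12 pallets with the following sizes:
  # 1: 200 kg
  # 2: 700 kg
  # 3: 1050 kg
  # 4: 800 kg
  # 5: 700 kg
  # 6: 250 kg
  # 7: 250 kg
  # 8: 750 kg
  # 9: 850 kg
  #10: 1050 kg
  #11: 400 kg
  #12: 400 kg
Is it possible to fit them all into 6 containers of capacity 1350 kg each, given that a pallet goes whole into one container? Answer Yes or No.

Total = 7400 kg; ⌈7400/1350⌉ = 6.
7 pallets each exceed half the capacity and cannot share a container, forcing at least 7 containers.
At least 7 containers are required, but only 6 are allowed.

No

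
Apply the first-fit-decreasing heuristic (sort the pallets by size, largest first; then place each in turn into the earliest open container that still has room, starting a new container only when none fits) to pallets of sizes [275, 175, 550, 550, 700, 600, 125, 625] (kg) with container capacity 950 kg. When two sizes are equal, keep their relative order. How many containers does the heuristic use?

Sorted descending: 700, 625, 600, 550, 550, 275, 175, 125.
  700 → container 1 (new)  [load 700/950]
  625 → container 2 (new)  [load 625/950]
  600 → container 3 (new)  [load 600/950]
  550 → container 4 (new)  [load 550/950]
  550 → container 5 (new)  [load 550/950]
  275 → container 2  [load 900/950]
  175 → container 1  [load 875/950]
  125 → container 3  [load 725/950]
5 containers opened.

5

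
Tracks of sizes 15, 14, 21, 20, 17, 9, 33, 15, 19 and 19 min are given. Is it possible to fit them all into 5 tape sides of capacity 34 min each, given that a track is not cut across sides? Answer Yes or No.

No

Total = 182 min; ⌈182/34⌉ = 6.
At least 6 tape sides are required, but only 5 are allowed.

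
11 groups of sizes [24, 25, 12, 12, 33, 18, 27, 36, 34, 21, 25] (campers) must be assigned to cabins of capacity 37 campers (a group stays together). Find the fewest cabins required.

Total = 36 + 34 + 33 + 27 + 25 + 25 + 24 + 21 + 18 + 12 + 12 = 267 campers.
Lower bound: ⌈267/37⌉ = 8 cabins.
A packing using 9 cabins:
  cabin 1: 36 = 36
  cabin 2: 34 = 34
  cabin 3: 33 = 33
  cabin 4: 27 = 27
  cabin 5: 25 + 12 = 37
  cabin 6: 25 + 12 = 37
  cabin 7: 24 = 24
  cabin 8: 21 = 21
  cabin 9: 18 = 18
No arrangement into 8 cabins stays within capacity, so 9 is optimal.

9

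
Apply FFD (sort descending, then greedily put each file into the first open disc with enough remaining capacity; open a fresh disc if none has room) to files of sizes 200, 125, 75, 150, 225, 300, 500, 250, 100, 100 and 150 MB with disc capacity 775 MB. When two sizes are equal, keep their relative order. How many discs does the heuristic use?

3

Sorted descending: 500, 300, 250, 225, 200, 150, 150, 125, 100, 100, 75.
  500 → disc 1 (new)  [load 500/775]
  300 → disc 2 (new)  [load 300/775]
  250 → disc 1  [load 750/775]
  225 → disc 2  [load 525/775]
  200 → disc 2  [load 725/775]
  150 → disc 3 (new)  [load 150/775]
  150 → disc 3  [load 300/775]
  125 → disc 3  [load 425/775]
  100 → disc 3  [load 525/775]
  100 → disc 3  [load 625/775]
  75 → disc 3  [load 700/775]
3 discs opened.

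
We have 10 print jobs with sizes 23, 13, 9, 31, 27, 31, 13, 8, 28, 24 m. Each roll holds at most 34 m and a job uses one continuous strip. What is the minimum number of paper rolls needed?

7

Total = 31 + 31 + 28 + 27 + 24 + 23 + 13 + 13 + 9 + 8 = 207 m.
Lower bound: ⌈207/34⌉ = 7 paper rolls.
A packing using 7 paper rolls:
  roll 1: 31 = 31
  roll 2: 31 = 31
  roll 3: 28 = 28
  roll 4: 27 = 27
  roll 5: 24 + 9 = 33
  roll 6: 23 + 8 = 31
  roll 7: 13 + 13 = 26
This matches the lower bound, so 7 is optimal.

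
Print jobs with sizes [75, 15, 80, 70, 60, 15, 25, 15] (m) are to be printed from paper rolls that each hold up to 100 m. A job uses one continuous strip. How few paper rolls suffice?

Total = 80 + 75 + 70 + 60 + 25 + 15 + 15 + 15 = 355 m.
Lower bound: ⌈355/100⌉ = 4 paper rolls.
A packing using 4 paper rolls:
  roll 1: 80 + 15 = 95
  roll 2: 75 + 25 = 100
  roll 3: 70 + 15 + 15 = 100
  roll 4: 60 = 60
This matches the lower bound, so 4 is optimal.

4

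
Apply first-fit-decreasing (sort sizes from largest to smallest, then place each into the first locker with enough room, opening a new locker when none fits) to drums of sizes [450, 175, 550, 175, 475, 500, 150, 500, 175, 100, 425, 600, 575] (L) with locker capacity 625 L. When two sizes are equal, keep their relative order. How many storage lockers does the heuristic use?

9

Sorted descending: 600, 575, 550, 500, 500, 475, 450, 425, 175, 175, 175, 150, 100.
  600 → locker 1 (new)  [load 600/625]
  575 → locker 2 (new)  [load 575/625]
  550 → locker 3 (new)  [load 550/625]
  500 → locker 4 (new)  [load 500/625]
  500 → locker 5 (new)  [load 500/625]
  475 → locker 6 (new)  [load 475/625]
  450 → locker 7 (new)  [load 450/625]
  425 → locker 8 (new)  [load 425/625]
  175 → locker 7  [load 625/625]
  175 → locker 8  [load 600/625]
  175 → locker 9 (new)  [load 175/625]
  150 → locker 6  [load 625/625]
  100 → locker 4  [load 600/625]
9 storage lockers opened.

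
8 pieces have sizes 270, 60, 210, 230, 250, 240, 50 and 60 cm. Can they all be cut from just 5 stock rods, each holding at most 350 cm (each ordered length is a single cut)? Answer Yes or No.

A valid assignment using 5 stock rods:
  stock rod 1: 270 + 60 = 330
  stock rod 2: 250 + 60 = 310
  stock rod 3: 240 + 50 = 290
  stock rod 4: 230 = 230
  stock rod 5: 210 = 210
Every load is within 350 cm, so 5 stock rods suffice.

Yes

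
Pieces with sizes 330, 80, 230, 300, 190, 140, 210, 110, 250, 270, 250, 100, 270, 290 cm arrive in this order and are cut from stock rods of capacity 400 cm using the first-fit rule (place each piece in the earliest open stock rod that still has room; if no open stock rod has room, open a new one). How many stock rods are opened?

10

  330 → stock rod 1 (new)  [load 330/400]
  80 → stock rod 2 (new)  [load 80/400]
  230 → stock rod 2  [load 310/400]
  300 → stock rod 3 (new)  [load 300/400]
  190 → stock rod 4 (new)  [load 190/400]
  140 → stock rod 4  [load 330/400]
  210 → stock rod 5 (new)  [load 210/400]
  110 → stock rod 5  [load 320/400]
  250 → stock rod 6 (new)  [load 250/400]
  270 → stock rod 7 (new)  [load 270/400]
  250 → stock rod 8 (new)  [load 250/400]
  100 → stock rod 3  [load 400/400]
  270 → stock rod 9 (new)  [load 270/400]
  290 → stock rod 10 (new)  [load 290/400]
10 stock rods opened.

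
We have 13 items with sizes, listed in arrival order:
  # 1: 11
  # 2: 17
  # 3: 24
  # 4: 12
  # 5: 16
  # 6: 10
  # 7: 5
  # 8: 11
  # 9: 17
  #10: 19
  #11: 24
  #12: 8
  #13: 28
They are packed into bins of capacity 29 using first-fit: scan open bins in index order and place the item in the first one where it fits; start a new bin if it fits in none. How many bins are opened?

  11 → bin 1 (new)  [load 11/29]
  17 → bin 1  [load 28/29]
  24 → bin 2 (new)  [load 24/29]
  12 → bin 3 (new)  [load 12/29]
  16 → bin 3  [load 28/29]
  10 → bin 4 (new)  [load 10/29]
  5 → bin 2  [load 29/29]
  11 → bin 4  [load 21/29]
  17 → bin 5 (new)  [load 17/29]
  19 → bin 6 (new)  [load 19/29]
  24 → bin 7 (new)  [load 24/29]
  8 → bin 4  [load 29/29]
  28 → bin 8 (new)  [load 28/29]
8 bins opened.

8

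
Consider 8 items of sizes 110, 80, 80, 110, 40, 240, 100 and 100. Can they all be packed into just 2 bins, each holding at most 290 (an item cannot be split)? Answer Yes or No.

Total = 860; ⌈860/290⌉ = 3.
At least 3 bins are required, but only 2 are allowed.

No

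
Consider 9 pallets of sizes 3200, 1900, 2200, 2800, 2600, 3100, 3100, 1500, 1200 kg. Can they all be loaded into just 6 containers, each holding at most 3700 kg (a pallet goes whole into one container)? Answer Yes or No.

Total = 21600 kg; ⌈21600/3700⌉ = 6.
7 pallets each exceed half the capacity and cannot share a container, forcing at least 7 containers.
At least 7 containers are required, but only 6 are allowed.

No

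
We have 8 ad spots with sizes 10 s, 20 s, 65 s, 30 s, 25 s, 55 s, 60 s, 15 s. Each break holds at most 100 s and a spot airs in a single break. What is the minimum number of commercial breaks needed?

Total = 65 + 60 + 55 + 30 + 25 + 20 + 15 + 10 = 280 s.
Lower bound: ⌈280/100⌉ = 3 commercial breaks.
A packing using 3 commercial breaks:
  break 1: 65 + 30 = 95
  break 2: 60 + 25 + 15 = 100
  break 3: 55 + 20 + 10 = 85
This matches the lower bound, so 3 is optimal.

3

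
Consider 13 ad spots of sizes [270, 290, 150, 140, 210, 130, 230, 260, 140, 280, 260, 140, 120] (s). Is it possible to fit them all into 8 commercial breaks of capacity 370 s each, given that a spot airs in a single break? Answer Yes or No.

Total = 2620 s; ⌈2620/370⌉ = 8.
The bound of 8 does not rule out 8, but exhaustive search shows no assignment into 8 commercial breaks of capacity 370 s exists — the minimum is 9.

No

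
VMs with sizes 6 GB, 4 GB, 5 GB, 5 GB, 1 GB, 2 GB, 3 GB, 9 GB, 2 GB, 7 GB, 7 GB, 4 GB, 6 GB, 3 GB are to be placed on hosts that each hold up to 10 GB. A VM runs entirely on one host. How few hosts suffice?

Total = 9 + 7 + 7 + 6 + 6 + 5 + 5 + 4 + 4 + 3 + 3 + 2 + 2 + 1 = 64 GB.
Lower bound: ⌈64/10⌉ = 7 hosts.
A packing using 7 hosts:
  host 1: 9 + 1 = 10
  host 2: 7 + 3 = 10
  host 3: 7 + 3 = 10
  host 4: 6 + 4 = 10
  host 5: 6 + 4 = 10
  host 6: 5 + 5 = 10
  host 7: 2 + 2 = 4
This matches the lower bound, so 7 is optimal.

7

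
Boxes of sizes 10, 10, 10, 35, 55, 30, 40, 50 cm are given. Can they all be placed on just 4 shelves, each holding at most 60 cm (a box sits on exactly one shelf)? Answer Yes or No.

No

Total = 240 cm; ⌈240/60⌉ = 4.
The bound of 4 does not rule out 4, but exhaustive search shows no assignment into 4 shelves of capacity 60 cm exists — the minimum is 5.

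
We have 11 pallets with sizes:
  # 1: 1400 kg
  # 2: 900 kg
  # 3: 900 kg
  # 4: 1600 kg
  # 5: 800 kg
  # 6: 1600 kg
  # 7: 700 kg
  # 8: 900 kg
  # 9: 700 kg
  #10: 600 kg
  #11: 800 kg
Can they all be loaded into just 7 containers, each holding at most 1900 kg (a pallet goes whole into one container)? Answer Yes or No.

Yes

A valid assignment using 7 containers:
  container 1: 1600 = 1600
  container 2: 1600 = 1600
  container 3: 1400 = 1400
  container 4: 900 + 900 = 1800
  container 5: 900 + 800 = 1700
  container 6: 800 + 700 = 1500
  container 7: 700 + 600 = 1300
Every load is within 1900 kg, so 7 containers suffice.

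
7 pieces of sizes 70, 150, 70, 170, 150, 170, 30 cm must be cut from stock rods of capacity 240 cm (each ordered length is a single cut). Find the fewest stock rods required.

Total = 170 + 170 + 150 + 150 + 70 + 70 + 30 = 810 cm.
Lower bound: ⌈810/240⌉ = 4 stock rods.
A packing using 4 stock rods:
  stock rod 1: 170 + 70 = 240
  stock rod 2: 170 + 70 = 240
  stock rod 3: 150 + 30 = 180
  stock rod 4: 150 = 150
This matches the lower bound, so 4 is optimal.

4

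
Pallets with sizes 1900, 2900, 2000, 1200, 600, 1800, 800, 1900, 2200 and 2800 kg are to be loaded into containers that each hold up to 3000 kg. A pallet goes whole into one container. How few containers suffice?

Total = 2900 + 2800 + 2200 + 2000 + 1900 + 1900 + 1800 + 1200 + 800 + 600 = 18100 kg.
Lower bound: ⌈18100/3000⌉ = 7 containers.
A packing using 7 containers:
  container 1: 2900 = 2900
  container 2: 2800 = 2800
  container 3: 2200 + 800 = 3000
  container 4: 2000 + 600 = 2600
  container 5: 1900 = 1900
  container 6: 1900 = 1900
  container 7: 1800 + 1200 = 3000
This matches the lower bound, so 7 is optimal.

7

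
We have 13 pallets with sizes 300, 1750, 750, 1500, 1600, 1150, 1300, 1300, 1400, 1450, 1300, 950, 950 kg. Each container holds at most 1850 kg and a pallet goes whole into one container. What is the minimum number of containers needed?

Total = 1750 + 1600 + 1500 + 1450 + 1400 + 1300 + 1300 + 1300 + 1150 + 950 + 950 + 750 + 300 = 15700 kg.
Lower bound: ⌈15700/1850⌉ = 9 containers.
Also, 11 pallets each exceed 925 kg, and no two of those can share a container, so at least 11 containers are needed.
A packing using 11 containers:
  container 1: 1750 = 1750
  container 2: 1600 = 1600
  container 3: 1500 + 300 = 1800
  container 4: 1450 = 1450
  container 5: 1400 = 1400
  container 6: 1300 = 1300
  container 7: 1300 = 1300
  container 8: 1300 = 1300
  container 9: 1150 = 1150
  container 10: 950 + 750 = 1700
  container 11: 950 = 950
This matches the lower bound, so 11 is optimal.

11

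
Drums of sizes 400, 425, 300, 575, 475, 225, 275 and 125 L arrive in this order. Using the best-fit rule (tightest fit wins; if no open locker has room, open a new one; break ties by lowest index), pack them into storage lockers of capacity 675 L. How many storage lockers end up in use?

5

  400 → locker 1 (new)  [load 400/675]
  425 → locker 2 (new)  [load 425/675]
  300 → locker 3 (new)  [load 300/675]
  575 → locker 4 (new)  [load 575/675]
  475 → locker 5 (new)  [load 475/675]
  225 → locker 2  [load 650/675]
  275 → locker 1  [load 675/675]
  125 → locker 5  [load 600/675]
5 storage lockers opened.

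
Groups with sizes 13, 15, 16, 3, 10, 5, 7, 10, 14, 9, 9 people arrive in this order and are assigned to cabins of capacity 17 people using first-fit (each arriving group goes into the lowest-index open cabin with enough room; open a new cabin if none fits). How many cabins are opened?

8

  13 → cabin 1 (new)  [load 13/17]
  15 → cabin 2 (new)  [load 15/17]
  16 → cabin 3 (new)  [load 16/17]
  3 → cabin 1  [load 16/17]
  10 → cabin 4 (new)  [load 10/17]
  5 → cabin 4  [load 15/17]
  7 → cabin 5 (new)  [load 7/17]
  10 → cabin 5  [load 17/17]
  14 → cabin 6 (new)  [load 14/17]
  9 → cabin 7 (new)  [load 9/17]
  9 → cabin 8 (new)  [load 9/17]
8 cabins opened.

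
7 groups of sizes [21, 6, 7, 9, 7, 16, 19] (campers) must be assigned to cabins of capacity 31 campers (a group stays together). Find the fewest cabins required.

3

Total = 21 + 19 + 16 + 9 + 7 + 7 + 6 = 85 campers.
Lower bound: ⌈85/31⌉ = 3 cabins.
A packing using 3 cabins:
  cabin 1: 21 + 9 = 30
  cabin 2: 19 + 7 = 26
  cabin 3: 16 + 7 + 6 = 29
This matches the lower bound, so 3 is optimal.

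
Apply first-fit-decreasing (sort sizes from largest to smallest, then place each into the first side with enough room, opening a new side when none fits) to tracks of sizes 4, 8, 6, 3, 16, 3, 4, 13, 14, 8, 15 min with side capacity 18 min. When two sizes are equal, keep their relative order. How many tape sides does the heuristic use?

Sorted descending: 16, 15, 14, 13, 8, 8, 6, 4, 4, 3, 3.
  16 → side 1 (new)  [load 16/18]
  15 → side 2 (new)  [load 15/18]
  14 → side 3 (new)  [load 14/18]
  13 → side 4 (new)  [load 13/18]
  8 → side 5 (new)  [load 8/18]
  8 → side 5  [load 16/18]
  6 → side 6 (new)  [load 6/18]
  4 → side 3  [load 18/18]
  4 → side 4  [load 17/18]
  3 → side 2  [load 18/18]
  3 → side 6  [load 9/18]
6 tape sides opened.

6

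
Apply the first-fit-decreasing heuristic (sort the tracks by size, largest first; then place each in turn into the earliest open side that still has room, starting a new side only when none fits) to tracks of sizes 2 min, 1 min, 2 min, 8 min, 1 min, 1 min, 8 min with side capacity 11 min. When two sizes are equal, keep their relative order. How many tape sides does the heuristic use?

3

Sorted descending: 8, 8, 2, 2, 1, 1, 1.
  8 → side 1 (new)  [load 8/11]
  8 → side 2 (new)  [load 8/11]
  2 → side 1  [load 10/11]
  2 → side 2  [load 10/11]
  1 → side 1  [load 11/11]
  1 → side 2  [load 11/11]
  1 → side 3 (new)  [load 1/11]
3 tape sides opened.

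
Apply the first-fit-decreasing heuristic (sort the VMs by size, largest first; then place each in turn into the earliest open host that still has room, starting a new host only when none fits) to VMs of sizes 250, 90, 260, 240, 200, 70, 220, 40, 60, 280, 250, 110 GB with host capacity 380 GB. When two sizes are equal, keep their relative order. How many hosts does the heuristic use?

7

Sorted descending: 280, 260, 250, 250, 240, 220, 200, 110, 90, 70, 60, 40.
  280 → host 1 (new)  [load 280/380]
  260 → host 2 (new)  [load 260/380]
  250 → host 3 (new)  [load 250/380]
  250 → host 4 (new)  [load 250/380]
  240 → host 5 (new)  [load 240/380]
  220 → host 6 (new)  [load 220/380]
  200 → host 7 (new)  [load 200/380]
  110 → host 2  [load 370/380]
  90 → host 1  [load 370/380]
  70 → host 3  [load 320/380]
  60 → host 3  [load 380/380]
  40 → host 4  [load 290/380]
7 hosts opened.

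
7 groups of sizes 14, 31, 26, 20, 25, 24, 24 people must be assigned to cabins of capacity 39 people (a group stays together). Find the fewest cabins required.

6

Total = 31 + 26 + 25 + 24 + 24 + 20 + 14 = 164 people.
Lower bound: ⌈164/39⌉ = 5 cabins.
Also, 6 groups each exceed 39/2 people, and no two of those can share a cabin, so at least 6 cabins are needed.
A packing using 6 cabins:
  cabin 1: 31 = 31
  cabin 2: 26 = 26
  cabin 3: 25 + 14 = 39
  cabin 4: 24 = 24
  cabin 5: 24 = 24
  cabin 6: 20 = 20
This matches the lower bound, so 6 is optimal.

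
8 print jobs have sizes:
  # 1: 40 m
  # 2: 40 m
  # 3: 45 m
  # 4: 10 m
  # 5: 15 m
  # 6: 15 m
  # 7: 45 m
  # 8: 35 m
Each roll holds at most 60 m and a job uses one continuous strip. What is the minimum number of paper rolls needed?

Total = 45 + 45 + 40 + 40 + 35 + 15 + 15 + 10 = 245 m.
Lower bound: ⌈245/60⌉ = 5 paper rolls.
A packing using 5 paper rolls:
  roll 1: 45 + 15 = 60
  roll 2: 45 + 15 = 60
  roll 3: 40 + 10 = 50
  roll 4: 40 = 40
  roll 5: 35 = 35
This matches the lower bound, so 5 is optimal.

5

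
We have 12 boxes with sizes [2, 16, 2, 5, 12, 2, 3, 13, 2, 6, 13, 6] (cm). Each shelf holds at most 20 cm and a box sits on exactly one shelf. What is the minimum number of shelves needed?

Total = 16 + 13 + 13 + 12 + 6 + 6 + 5 + 3 + 2 + 2 + 2 + 2 = 82 cm.
Lower bound: ⌈82/20⌉ = 5 shelves.
A packing using 5 shelves:
  shelf 1: 16 + 3 = 19
  shelf 2: 13 + 6 = 19
  shelf 3: 13 + 6 = 19
  shelf 4: 12 + 5 + 2 = 19
  shelf 5: 2 + 2 + 2 = 6
This matches the lower bound, so 5 is optimal.

5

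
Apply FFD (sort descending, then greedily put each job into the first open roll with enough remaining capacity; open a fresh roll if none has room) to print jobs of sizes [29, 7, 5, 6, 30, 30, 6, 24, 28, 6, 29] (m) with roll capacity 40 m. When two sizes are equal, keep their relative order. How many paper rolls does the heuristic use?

Sorted descending: 30, 30, 29, 29, 28, 24, 7, 6, 6, 6, 5.
  30 → roll 1 (new)  [load 30/40]
  30 → roll 2 (new)  [load 30/40]
  29 → roll 3 (new)  [load 29/40]
  29 → roll 4 (new)  [load 29/40]
  28 → roll 5 (new)  [load 28/40]
  24 → roll 6 (new)  [load 24/40]
  7 → roll 1  [load 37/40]
  6 → roll 2  [load 36/40]
  6 → roll 3  [load 35/40]
  6 → roll 4  [load 35/40]
  5 → roll 3  [load 40/40]
6 paper rolls opened.

6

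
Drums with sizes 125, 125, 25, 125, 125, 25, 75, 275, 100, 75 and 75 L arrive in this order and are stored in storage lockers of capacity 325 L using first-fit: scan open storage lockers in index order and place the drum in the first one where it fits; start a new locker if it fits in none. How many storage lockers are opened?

  125 → locker 1 (new)  [load 125/325]
  125 → locker 1  [load 250/325]
  25 → locker 1  [load 275/325]
  125 → locker 2 (new)  [load 125/325]
  125 → locker 2  [load 250/325]
  25 → locker 1  [load 300/325]
  75 → locker 2  [load 325/325]
  275 → locker 3 (new)  [load 275/325]
  100 → locker 4 (new)  [load 100/325]
  75 → locker 4  [load 175/325]
  75 → locker 4  [load 250/325]
4 storage lockers opened.

4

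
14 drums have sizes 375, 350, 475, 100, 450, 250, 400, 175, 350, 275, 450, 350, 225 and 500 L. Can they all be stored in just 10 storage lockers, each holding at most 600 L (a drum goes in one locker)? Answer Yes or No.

Yes

A valid assignment using 10 storage lockers:
  locker 1: 500 + 100 = 600
  locker 2: 475 = 475
  locker 3: 450 = 450
  locker 4: 450 = 450
  locker 5: 400 + 175 = 575
  locker 6: 375 + 225 = 600
  locker 7: 350 + 250 = 600
  locker 8: 350 = 350
  locker 9: 350 = 350
  locker 10: 275 = 275
Every load is within 600 L, so 10 storage lockers suffice.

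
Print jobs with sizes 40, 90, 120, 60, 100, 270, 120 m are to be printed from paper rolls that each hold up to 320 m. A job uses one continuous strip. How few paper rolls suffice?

3

Total = 270 + 120 + 120 + 100 + 90 + 60 + 40 = 800 m.
Lower bound: ⌈800/320⌉ = 3 paper rolls.
A packing using 3 paper rolls:
  roll 1: 270 + 40 = 310
  roll 2: 120 + 120 + 60 = 300
  roll 3: 100 + 90 = 190
This matches the lower bound, so 3 is optimal.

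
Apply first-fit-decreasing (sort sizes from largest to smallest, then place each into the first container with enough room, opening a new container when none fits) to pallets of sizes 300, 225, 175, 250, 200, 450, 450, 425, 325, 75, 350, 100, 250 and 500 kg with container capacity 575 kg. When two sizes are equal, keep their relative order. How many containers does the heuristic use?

8

Sorted descending: 500, 450, 450, 425, 350, 325, 300, 250, 250, 225, 200, 175, 100, 75.
  500 → container 1 (new)  [load 500/575]
  450 → container 2 (new)  [load 450/575]
  450 → container 3 (new)  [load 450/575]
  425 → container 4 (new)  [load 425/575]
  350 → container 5 (new)  [load 350/575]
  325 → container 6 (new)  [load 325/575]
  300 → container 7 (new)  [load 300/575]
  250 → container 6  [load 575/575]
  250 → container 7  [load 550/575]
  225 → container 5  [load 575/575]
  200 → container 8 (new)  [load 200/575]
  175 → container 8  [load 375/575]
  100 → container 2  [load 550/575]
  75 → container 1  [load 575/575]
8 containers opened.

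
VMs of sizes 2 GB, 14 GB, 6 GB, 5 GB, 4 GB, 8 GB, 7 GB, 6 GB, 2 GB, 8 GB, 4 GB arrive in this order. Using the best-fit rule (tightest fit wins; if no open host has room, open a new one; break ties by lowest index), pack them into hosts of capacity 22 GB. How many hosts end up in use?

4

  2 → host 1 (new)  [load 2/22]
  14 → host 1  [load 16/22]
  6 → host 1  [load 22/22]
  5 → host 2 (new)  [load 5/22]
  4 → host 2  [load 9/22]
  8 → host 2  [load 17/22]
  7 → host 3 (new)  [load 7/22]
  6 → host 3  [load 13/22]
  2 → host 2  [load 19/22]
  8 → host 3  [load 21/22]
  4 → host 4 (new)  [load 4/22]
4 hosts opened.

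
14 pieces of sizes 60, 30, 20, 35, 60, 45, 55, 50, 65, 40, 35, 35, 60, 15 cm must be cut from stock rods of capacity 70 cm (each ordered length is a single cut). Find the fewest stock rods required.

Total = 65 + 60 + 60 + 60 + 55 + 50 + 45 + 40 + 35 + 35 + 35 + 30 + 20 + 15 = 605 cm.
Lower bound: ⌈605/70⌉ = 9 stock rods.
A packing using 10 stock rods:
  stock rod 1: 65 = 65
  stock rod 2: 60 = 60
  stock rod 3: 60 = 60
  stock rod 4: 60 = 60
  stock rod 5: 55 + 15 = 70
  stock rod 6: 50 + 20 = 70
  stock rod 7: 45 = 45
  stock rod 8: 40 + 30 = 70
  stock rod 9: 35 + 35 = 70
  stock rod 10: 35 = 35
No arrangement into 9 stock rods stays within capacity, so 10 is optimal.

10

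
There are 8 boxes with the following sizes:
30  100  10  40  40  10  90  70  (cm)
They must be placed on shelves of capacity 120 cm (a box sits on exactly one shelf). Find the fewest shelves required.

Total = 100 + 90 + 70 + 40 + 40 + 30 + 10 + 10 = 390 cm.
Lower bound: ⌈390/120⌉ = 4 shelves.
A packing using 4 shelves:
  shelf 1: 100 + 10 + 10 = 120
  shelf 2: 90 + 30 = 120
  shelf 3: 70 + 40 = 110
  shelf 4: 40 = 40
This matches the lower bound, so 4 is optimal.

4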